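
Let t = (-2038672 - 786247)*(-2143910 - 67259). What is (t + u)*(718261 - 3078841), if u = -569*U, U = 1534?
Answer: -14745061872036929700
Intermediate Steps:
u = -872846 (u = -569*1534 = -872846)
t = 6246373320311 (t = -2824919*(-2211169) = 6246373320311)
(t + u)*(718261 - 3078841) = (6246373320311 - 872846)*(718261 - 3078841) = 6246372447465*(-2360580) = -14745061872036929700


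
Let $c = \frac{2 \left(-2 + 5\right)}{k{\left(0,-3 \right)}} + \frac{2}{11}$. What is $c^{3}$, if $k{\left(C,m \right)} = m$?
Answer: $- \frac{8000}{1331} \approx -6.0105$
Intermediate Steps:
$c = - \frac{20}{11}$ ($c = \frac{2 \left(-2 + 5\right)}{-3} + \frac{2}{11} = 2 \cdot 3 \left(- \frac{1}{3}\right) + 2 \cdot \frac{1}{11} = 6 \left(- \frac{1}{3}\right) + \frac{2}{11} = -2 + \frac{2}{11} = - \frac{20}{11} \approx -1.8182$)
$c^{3} = \left(- \frac{20}{11}\right)^{3} = - \frac{8000}{1331}$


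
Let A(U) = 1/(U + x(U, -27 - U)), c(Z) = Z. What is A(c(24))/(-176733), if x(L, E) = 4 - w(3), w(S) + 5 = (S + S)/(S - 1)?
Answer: -1/5301990 ≈ -1.8861e-7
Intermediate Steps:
w(S) = -5 + 2*S/(-1 + S) (w(S) = -5 + (S + S)/(S - 1) = -5 + (2*S)/(-1 + S) = -5 + 2*S/(-1 + S))
x(L, E) = 6 (x(L, E) = 4 - (5 - 3*3)/(-1 + 3) = 4 - (5 - 9)/2 = 4 - (-4)/2 = 4 - 1*(-2) = 4 + 2 = 6)
A(U) = 1/(6 + U) (A(U) = 1/(U + 6) = 1/(6 + U))
A(c(24))/(-176733) = 1/((6 + 24)*(-176733)) = -1/176733/30 = (1/30)*(-1/176733) = -1/5301990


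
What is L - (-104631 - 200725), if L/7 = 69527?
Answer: 792045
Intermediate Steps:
L = 486689 (L = 7*69527 = 486689)
L - (-104631 - 200725) = 486689 - (-104631 - 200725) = 486689 - 1*(-305356) = 486689 + 305356 = 792045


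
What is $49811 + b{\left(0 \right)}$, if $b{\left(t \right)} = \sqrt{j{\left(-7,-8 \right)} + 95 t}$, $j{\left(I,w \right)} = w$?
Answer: $49811 + 2 i \sqrt{2} \approx 49811.0 + 2.8284 i$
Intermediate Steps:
$b{\left(t \right)} = \sqrt{-8 + 95 t}$
$49811 + b{\left(0 \right)} = 49811 + \sqrt{-8 + 95 \cdot 0} = 49811 + \sqrt{-8 + 0} = 49811 + \sqrt{-8} = 49811 + 2 i \sqrt{2}$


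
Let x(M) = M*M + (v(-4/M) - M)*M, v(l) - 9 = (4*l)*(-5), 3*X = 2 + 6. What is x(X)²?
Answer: 10816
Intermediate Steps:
X = 8/3 (X = (2 + 6)/3 = (⅓)*8 = 8/3 ≈ 2.6667)
v(l) = 9 - 20*l (v(l) = 9 + (4*l)*(-5) = 9 - 20*l)
x(M) = M² + M*(9 - M + 80/M) (x(M) = M*M + ((9 - (-80)/M) - M)*M = M² + ((9 + 80/M) - M)*M = M² + (9 - M + 80/M)*M = M² + M*(9 - M + 80/M))
x(X)² = (80 + 9*(8/3))² = (80 + 24)² = 104² = 10816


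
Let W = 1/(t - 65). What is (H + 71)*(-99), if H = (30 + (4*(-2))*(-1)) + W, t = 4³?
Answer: -10692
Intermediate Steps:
t = 64
W = -1 (W = 1/(64 - 65) = 1/(-1) = -1)
H = 37 (H = (30 + (4*(-2))*(-1)) - 1 = (30 - 8*(-1)) - 1 = (30 + 8) - 1 = 38 - 1 = 37)
(H + 71)*(-99) = (37 + 71)*(-99) = 108*(-99) = -10692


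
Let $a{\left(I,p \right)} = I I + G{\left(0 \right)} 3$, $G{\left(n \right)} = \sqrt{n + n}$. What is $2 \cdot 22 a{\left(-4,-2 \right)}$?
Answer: $704$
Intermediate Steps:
$G{\left(n \right)} = \sqrt{2} \sqrt{n}$ ($G{\left(n \right)} = \sqrt{2 n} = \sqrt{2} \sqrt{n}$)
$a{\left(I,p \right)} = I^{2}$ ($a{\left(I,p \right)} = I I + \sqrt{2} \sqrt{0} \cdot 3 = I^{2} + \sqrt{2} \cdot 0 \cdot 3 = I^{2} + 0 \cdot 3 = I^{2} + 0 = I^{2}$)
$2 \cdot 22 a{\left(-4,-2 \right)} = 2 \cdot 22 \left(-4\right)^{2} = 44 \cdot 16 = 704$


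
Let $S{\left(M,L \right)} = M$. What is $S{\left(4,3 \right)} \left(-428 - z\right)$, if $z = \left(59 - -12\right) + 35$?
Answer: $-2136$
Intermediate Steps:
$z = 106$ ($z = \left(59 + \left(-25 + 37\right)\right) + 35 = \left(59 + 12\right) + 35 = 71 + 35 = 106$)
$S{\left(4,3 \right)} \left(-428 - z\right) = 4 \left(-428 - 106\right) = 4 \left(-534\right) = -2136$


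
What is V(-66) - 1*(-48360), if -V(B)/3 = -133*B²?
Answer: 1786404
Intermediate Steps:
V(B) = 399*B² (V(B) = -(-399)*B² = 399*B²)
V(-66) - 1*(-48360) = 399*(-66)² - 1*(-48360) = 399*4356 + 48360 = 1738044 + 48360 = 1786404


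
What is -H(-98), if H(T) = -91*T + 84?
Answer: -9002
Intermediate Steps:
H(T) = 84 - 91*T
-H(-98) = -(84 - 91*(-98)) = -(84 + 8918) = -1*9002 = -9002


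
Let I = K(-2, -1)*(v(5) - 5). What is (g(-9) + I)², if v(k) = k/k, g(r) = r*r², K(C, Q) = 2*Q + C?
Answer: 508369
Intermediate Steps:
K(C, Q) = C + 2*Q
g(r) = r³
v(k) = 1
I = 16 (I = (-2 + 2*(-1))*(1 - 5) = (-2 - 2)*(-4) = -4*(-4) = 16)
(g(-9) + I)² = ((-9)³ + 16)² = (-729 + 16)² = (-713)² = 508369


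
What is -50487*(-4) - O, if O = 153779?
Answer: 48169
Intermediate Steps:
-50487*(-4) - O = -50487*(-4) - 1*153779 = 201948 - 153779 = 48169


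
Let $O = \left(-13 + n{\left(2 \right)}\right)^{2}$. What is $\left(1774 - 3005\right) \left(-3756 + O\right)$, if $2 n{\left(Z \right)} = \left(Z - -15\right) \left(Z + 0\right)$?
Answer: $4603940$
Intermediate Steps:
$n{\left(Z \right)} = \frac{Z \left(15 + Z\right)}{2}$ ($n{\left(Z \right)} = \frac{\left(Z - -15\right) \left(Z + 0\right)}{2} = \frac{\left(Z + 15\right) Z}{2} = \frac{\left(15 + Z\right) Z}{2} = \frac{Z \left(15 + Z\right)}{2}$)
$O = 16$ ($O = \left(-13 + \frac{1}{2} \cdot 2 \left(15 + 2\right)\right)^{2} = \left(-13 + \frac{1}{2} \cdot 2 \cdot 17\right)^{2} = \left(-13 + 17\right)^{2} = 4^{2} = 16$)
$\left(1774 - 3005\right) \left(-3756 + O\right) = \left(1774 - 3005\right) \left(-3756 + 16\right) = \left(-1231\right) \left(-3740\right) = 4603940$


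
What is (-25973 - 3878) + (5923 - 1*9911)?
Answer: -33839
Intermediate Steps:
(-25973 - 3878) + (5923 - 1*9911) = -29851 + (5923 - 9911) = -29851 - 3988 = -33839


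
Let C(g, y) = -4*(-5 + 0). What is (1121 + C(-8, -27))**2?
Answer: 1301881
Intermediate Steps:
C(g, y) = 20 (C(g, y) = -4*(-5) = 20)
(1121 + C(-8, -27))**2 = (1121 + 20)**2 = 1141**2 = 1301881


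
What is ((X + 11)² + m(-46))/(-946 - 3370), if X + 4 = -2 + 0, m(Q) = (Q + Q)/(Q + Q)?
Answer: -1/166 ≈ -0.0060241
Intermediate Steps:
m(Q) = 1 (m(Q) = (2*Q)/((2*Q)) = (2*Q)*(1/(2*Q)) = 1)
X = -6 (X = -4 + (-2 + 0) = -4 - 2 = -6)
((X + 11)² + m(-46))/(-946 - 3370) = ((-6 + 11)² + 1)/(-946 - 3370) = (5² + 1)/(-4316) = (25 + 1)*(-1/4316) = 26*(-1/4316) = -1/166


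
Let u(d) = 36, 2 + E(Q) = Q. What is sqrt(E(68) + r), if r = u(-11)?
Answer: sqrt(102) ≈ 10.100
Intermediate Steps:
E(Q) = -2 + Q
r = 36
sqrt(E(68) + r) = sqrt((-2 + 68) + 36) = sqrt(66 + 36) = sqrt(102)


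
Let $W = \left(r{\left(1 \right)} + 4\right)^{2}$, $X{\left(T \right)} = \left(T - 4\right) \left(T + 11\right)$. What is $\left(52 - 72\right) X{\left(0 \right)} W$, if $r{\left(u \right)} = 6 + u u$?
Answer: $106480$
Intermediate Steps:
$X{\left(T \right)} = \left(-4 + T\right) \left(11 + T\right)$
$r{\left(u \right)} = 6 + u^{2}$
$W = 121$ ($W = \left(\left(6 + 1^{2}\right) + 4\right)^{2} = \left(\left(6 + 1\right) + 4\right)^{2} = \left(7 + 4\right)^{2} = 11^{2} = 121$)
$\left(52 - 72\right) X{\left(0 \right)} W = \left(52 - 72\right) \left(-44 + 0^{2} + 7 \cdot 0\right) 121 = - 20 \left(-44 + 0 + 0\right) 121 = \left(-20\right) \left(-44\right) 121 = 880 \cdot 121 = 106480$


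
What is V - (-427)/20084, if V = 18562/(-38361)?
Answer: -356419061/770442324 ≈ -0.46262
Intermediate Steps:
V = -18562/38361 (V = 18562*(-1/38361) = -18562/38361 ≈ -0.48388)
V - (-427)/20084 = -18562/38361 - (-427)/20084 = -18562/38361 - 1*(-427/20084) = -18562/38361 + 427/20084 = -356419061/770442324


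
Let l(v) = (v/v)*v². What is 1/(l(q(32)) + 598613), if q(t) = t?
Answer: 1/599637 ≈ 1.6677e-6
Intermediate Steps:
l(v) = v² (l(v) = 1*v² = v²)
1/(l(q(32)) + 598613) = 1/(32² + 598613) = 1/(1024 + 598613) = 1/599637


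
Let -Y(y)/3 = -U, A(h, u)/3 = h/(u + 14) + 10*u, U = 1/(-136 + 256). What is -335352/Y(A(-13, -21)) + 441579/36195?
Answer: -67070339/5 ≈ -1.3414e+7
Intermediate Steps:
U = 1/120 ≈ 0.0083333
A(h, u) = 30*u + 3*h/(14 + u) (A(h, u) = 3*(h/(u + 14) + 10*u) = 3*(h/(14 + u) + 10*u) = 3*(10*u + h/(14 + u)) = 30*u + 3*h/(14 + u))
Y(y) = 1/40 (Y(y) = -(-3)/120 = -3*(-1/120) = 1/40)
-335352/Y(A(-13, -21)) + 441579/36195 = -335352/1/40 + 441579/36195 = -335352*40 + 441579*(1/36195) = -13414080 + 61/5 = -67070339/5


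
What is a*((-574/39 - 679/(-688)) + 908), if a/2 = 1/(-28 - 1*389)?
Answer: -23995025/5594472 ≈ -4.2891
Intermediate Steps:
a = -2/417 (a = 2/(-28 - 1*389) = 2/(-28 - 389) = 2/(-417) = 2*(-1/417) = -2/417 ≈ -0.0047962)
a*((-574/39 - 679/(-688)) + 908) = -2*((-574/39 - 679/(-688)) + 908)/417 = -2*((-574*1/39 - 679*(-1/688)) + 908)/417 = -2*((-574/39 + 679/688) + 908)/417 = -2*(-368431/26832 + 908)/417 = -2/417*23995025/26832 = -23995025/5594472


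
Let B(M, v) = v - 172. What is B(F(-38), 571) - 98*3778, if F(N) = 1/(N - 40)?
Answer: -369845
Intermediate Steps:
F(N) = 1/(-40 + N)
B(M, v) = -172 + v
B(F(-38), 571) - 98*3778 = (-172 + 571) - 98*3778 = 399 - 1*370244 = 399 - 370244 = -369845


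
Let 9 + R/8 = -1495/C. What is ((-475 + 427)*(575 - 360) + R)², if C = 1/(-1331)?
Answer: 253076172423424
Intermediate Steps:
C = -1/1331 ≈ -0.00075131
R = 15918688 (R = -72 + 8*(-1495/(-1/1331)) = -72 + 8*(-1495*(-1331)) = -72 + 8*1989845 = -72 + 15918760 = 15918688)
((-475 + 427)*(575 - 360) + R)² = ((-475 + 427)*(575 - 360) + 15918688)² = (-48*215 + 15918688)² = (-10320 + 15918688)² = 15908368² = 253076172423424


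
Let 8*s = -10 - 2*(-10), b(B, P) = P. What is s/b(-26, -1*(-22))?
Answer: 5/88 ≈ 0.056818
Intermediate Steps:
s = 5/4 (s = (-10 - 2*(-10))/8 = (-10 + 20)/8 = (1/8)*10 = 5/4 ≈ 1.2500)
s/b(-26, -1*(-22)) = 5/(4*((-1*(-22)))) = (5/4)/22 = (5/4)*(1/22) = 5/88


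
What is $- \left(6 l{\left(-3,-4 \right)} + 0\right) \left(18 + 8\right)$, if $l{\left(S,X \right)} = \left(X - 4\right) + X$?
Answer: $1872$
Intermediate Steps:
$l{\left(S,X \right)} = -4 + 2 X$ ($l{\left(S,X \right)} = \left(-4 + X\right) + X = -4 + 2 X$)
$- \left(6 l{\left(-3,-4 \right)} + 0\right) \left(18 + 8\right) = - \left(6 \left(-4 + 2 \left(-4\right)\right) + 0\right) \left(18 + 8\right) = - \left(6 \left(-4 - 8\right) + 0\right) 26 = - \left(6 \left(-12\right) + 0\right) 26 = - \left(-72 + 0\right) 26 = - \left(-72\right) 26 = \left(-1\right) \left(-1872\right) = 1872$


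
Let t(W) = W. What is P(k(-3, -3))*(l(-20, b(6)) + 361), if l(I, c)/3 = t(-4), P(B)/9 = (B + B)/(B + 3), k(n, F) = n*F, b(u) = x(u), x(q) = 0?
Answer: 9423/2 ≈ 4711.5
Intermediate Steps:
b(u) = 0
k(n, F) = F*n
P(B) = 18*B/(3 + B) (P(B) = 9*((B + B)/(B + 3)) = 9*((2*B)/(3 + B)) = 9*(2*B/(3 + B)) = 18*B/(3 + B))
l(I, c) = -12 (l(I, c) = 3*(-4) = -12)
P(k(-3, -3))*(l(-20, b(6)) + 361) = (18*(-3*(-3))/(3 - 3*(-3)))*(-12 + 361) = (18*9/(3 + 9))*349 = (18*9/12)*349 = (18*9*(1/12))*349 = (27/2)*349 = 9423/2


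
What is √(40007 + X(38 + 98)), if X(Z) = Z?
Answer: √40143 ≈ 200.36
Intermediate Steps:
√(40007 + X(38 + 98)) = √(40007 + (38 + 98)) = √(40007 + 136) = √40143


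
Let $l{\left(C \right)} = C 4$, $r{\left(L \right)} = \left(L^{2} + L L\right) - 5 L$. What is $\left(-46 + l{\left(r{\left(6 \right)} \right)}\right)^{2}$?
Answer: $14884$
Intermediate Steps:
$r{\left(L \right)} = - 5 L + 2 L^{2}$ ($r{\left(L \right)} = \left(L^{2} + L^{2}\right) - 5 L = 2 L^{2} - 5 L = - 5 L + 2 L^{2}$)
$l{\left(C \right)} = 4 C$
$\left(-46 + l{\left(r{\left(6 \right)} \right)}\right)^{2} = \left(-46 + 4 \cdot 6 \left(-5 + 2 \cdot 6\right)\right)^{2} = \left(-46 + 4 \cdot 6 \left(-5 + 12\right)\right)^{2} = \left(-46 + 4 \cdot 6 \cdot 7\right)^{2} = \left(-46 + 4 \cdot 42\right)^{2} = \left(-46 + 168\right)^{2} = 122^{2} = 14884$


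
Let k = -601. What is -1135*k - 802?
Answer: 681333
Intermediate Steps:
-1135*k - 802 = -1135*(-601) - 802 = 682135 - 802 = 681333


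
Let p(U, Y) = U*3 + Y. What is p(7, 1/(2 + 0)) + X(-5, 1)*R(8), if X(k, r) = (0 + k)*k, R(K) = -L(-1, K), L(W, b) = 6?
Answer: -257/2 ≈ -128.50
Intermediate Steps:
R(K) = -6 (R(K) = -1*6 = -6)
p(U, Y) = Y + 3*U (p(U, Y) = 3*U + Y = Y + 3*U)
X(k, r) = k**2 (X(k, r) = k*k = k**2)
p(7, 1/(2 + 0)) + X(-5, 1)*R(8) = (1/(2 + 0) + 3*7) + (-5)**2*(-6) = (1/2 + 21) + 25*(-6) = (1/2 + 21) - 150 = 43/2 - 150 = -257/2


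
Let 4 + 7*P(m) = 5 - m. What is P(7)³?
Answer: -216/343 ≈ -0.62974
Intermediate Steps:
P(m) = ⅐ - m/7 (P(m) = -4/7 + (5 - m)/7 = -4/7 + (5/7 - m/7) = ⅐ - m/7)
P(7)³ = (⅐ - ⅐*7)³ = (⅐ - 1)³ = (-6/7)³ = -216/343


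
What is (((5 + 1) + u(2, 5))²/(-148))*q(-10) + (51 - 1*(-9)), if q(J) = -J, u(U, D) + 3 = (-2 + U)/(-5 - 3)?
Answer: 4395/74 ≈ 59.392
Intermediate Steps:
u(U, D) = -11/4 - U/8 (u(U, D) = -3 + (-2 + U)/(-5 - 3) = -3 + (-2 + U)/(-8) = -3 + (-2 + U)*(-⅛) = -3 + (¼ - U/8) = -11/4 - U/8)
(((5 + 1) + u(2, 5))²/(-148))*q(-10) + (51 - 1*(-9)) = (((5 + 1) + (-11/4 - ⅛*2))²/(-148))*(-1*(-10)) + (51 - 1*(-9)) = ((6 + (-11/4 - ¼))²*(-1/148))*10 + (51 + 9) = ((6 - 3)²*(-1/148))*10 + 60 = (3²*(-1/148))*10 + 60 = (9*(-1/148))*10 + 60 = -9/148*10 + 60 = -45/74 + 60 = 4395/74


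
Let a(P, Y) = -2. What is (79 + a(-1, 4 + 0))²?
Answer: 5929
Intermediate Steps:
(79 + a(-1, 4 + 0))² = (79 - 2)² = 77² = 5929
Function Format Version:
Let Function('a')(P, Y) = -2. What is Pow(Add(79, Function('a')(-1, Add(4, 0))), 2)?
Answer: 5929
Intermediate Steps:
Pow(Add(79, Function('a')(-1, Add(4, 0))), 2) = Pow(Add(79, -2), 2) = Pow(77, 2) = 5929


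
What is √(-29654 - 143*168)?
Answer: I*√53678 ≈ 231.69*I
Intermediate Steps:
√(-29654 - 143*168) = √(-29654 - 24024) = √(-53678) = I*√53678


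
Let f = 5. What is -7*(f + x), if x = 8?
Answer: -91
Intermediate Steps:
-7*(f + x) = -7*(5 + 8) = -7*13 = -91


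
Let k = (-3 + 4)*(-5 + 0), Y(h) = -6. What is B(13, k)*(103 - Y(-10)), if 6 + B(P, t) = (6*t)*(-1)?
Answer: 2616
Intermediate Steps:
k = -5 (k = 1*(-5) = -5)
B(P, t) = -6 - 6*t (B(P, t) = -6 + (6*t)*(-1) = -6 - 6*t)
B(13, k)*(103 - Y(-10)) = (-6 - 6*(-5))*(103 - 1*(-6)) = (-6 + 30)*(103 + 6) = 24*109 = 2616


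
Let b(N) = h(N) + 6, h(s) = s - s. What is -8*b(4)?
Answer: -48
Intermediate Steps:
h(s) = 0
b(N) = 6 (b(N) = 0 + 6 = 6)
-8*b(4) = -8*6 = -48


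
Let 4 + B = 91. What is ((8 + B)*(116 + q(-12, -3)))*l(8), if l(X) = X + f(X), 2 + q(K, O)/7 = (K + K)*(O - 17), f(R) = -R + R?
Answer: 2631120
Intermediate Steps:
B = 87 (B = -4 + 91 = 87)
f(R) = 0
q(K, O) = -14 + 14*K*(-17 + O) (q(K, O) = -14 + 7*((K + K)*(O - 17)) = -14 + 7*((2*K)*(-17 + O)) = -14 + 7*(2*K*(-17 + O)) = -14 + 14*K*(-17 + O))
l(X) = X (l(X) = X + 0 = X)
((8 + B)*(116 + q(-12, -3)))*l(8) = ((8 + 87)*(116 + (-14 - 238*(-12) + 14*(-12)*(-3))))*8 = (95*(116 + (-14 + 2856 + 504)))*8 = (95*(116 + 3346))*8 = (95*3462)*8 = 328890*8 = 2631120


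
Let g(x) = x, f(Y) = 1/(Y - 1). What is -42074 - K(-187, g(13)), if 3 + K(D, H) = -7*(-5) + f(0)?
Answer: -42105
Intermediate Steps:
f(Y) = 1/(-1 + Y)
K(D, H) = 31 (K(D, H) = -3 + (-7*(-5) + 1/(-1 + 0)) = -3 + (35 + 1/(-1)) = -3 + (35 - 1) = -3 + 34 = 31)
-42074 - K(-187, g(13)) = -42074 - 1*31 = -42074 - 31 = -42105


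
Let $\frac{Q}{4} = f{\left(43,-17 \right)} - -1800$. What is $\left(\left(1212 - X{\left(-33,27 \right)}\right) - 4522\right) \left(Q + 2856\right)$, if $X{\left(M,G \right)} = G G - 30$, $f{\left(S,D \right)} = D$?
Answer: $-40041892$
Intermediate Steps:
$Q = 7132$ ($Q = 4 \left(-17 - -1800\right) = 4 \left(-17 + 1800\right) = 4 \cdot 1783 = 7132$)
$X{\left(M,G \right)} = -30 + G^{2}$ ($X{\left(M,G \right)} = G^{2} - 30 = -30 + G^{2}$)
$\left(\left(1212 - X{\left(-33,27 \right)}\right) - 4522\right) \left(Q + 2856\right) = \left(\left(1212 - \left(-30 + 27^{2}\right)\right) - 4522\right) \left(7132 + 2856\right) = \left(\left(1212 - \left(-30 + 729\right)\right) - 4522\right) 9988 = \left(\left(1212 - 699\right) - 4522\right) 9988 = \left(513 - 4522\right) 9988 = \left(-4009\right) 9988 = -40041892$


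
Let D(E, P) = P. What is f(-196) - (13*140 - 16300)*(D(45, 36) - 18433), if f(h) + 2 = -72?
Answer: -266388634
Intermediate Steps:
f(h) = -74 (f(h) = -2 - 72 = -74)
f(-196) - (13*140 - 16300)*(D(45, 36) - 18433) = -74 - (13*140 - 16300)*(36 - 18433) = -74 - (1820 - 16300)*(-18397) = -74 - (-14480)*(-18397) = -74 - 1*266388560 = -74 - 266388560 = -266388634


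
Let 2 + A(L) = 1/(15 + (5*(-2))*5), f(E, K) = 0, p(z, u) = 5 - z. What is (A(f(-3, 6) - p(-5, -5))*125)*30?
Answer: -53250/7 ≈ -7607.1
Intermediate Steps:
A(L) = -71/35 (A(L) = -2 + 1/(15 + (5*(-2))*5) = -2 + 1/(15 - 10*5) = -2 + 1/(15 - 50) = -2 + 1/(-35) = -2 - 1/35 = -71/35)
(A(f(-3, 6) - p(-5, -5))*125)*30 = -71/35*125*30 = -1775/7*30 = -53250/7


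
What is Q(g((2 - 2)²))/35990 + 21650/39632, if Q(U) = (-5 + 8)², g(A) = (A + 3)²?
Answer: 194885047/356588920 ≈ 0.54653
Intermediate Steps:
g(A) = (3 + A)²
Q(U) = 9 (Q(U) = 3² = 9)
Q(g((2 - 2)²))/35990 + 21650/39632 = 9/35990 + 21650/39632 = 9*(1/35990) + 21650*(1/39632) = 9/35990 + 10825/19816 = 194885047/356588920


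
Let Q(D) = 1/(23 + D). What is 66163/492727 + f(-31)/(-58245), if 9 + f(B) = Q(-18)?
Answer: 1753636333/13044947325 ≈ 0.13443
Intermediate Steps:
f(B) = -44/5 (f(B) = -9 + 1/(23 - 18) = -9 + 1/5 = -9 + ⅕ = -44/5)
66163/492727 + f(-31)/(-58245) = 66163/492727 - 44/5/(-58245) = 66163*(1/492727) - 44/5*(-1/58245) = 66163/492727 + 4/26475 = 1753636333/13044947325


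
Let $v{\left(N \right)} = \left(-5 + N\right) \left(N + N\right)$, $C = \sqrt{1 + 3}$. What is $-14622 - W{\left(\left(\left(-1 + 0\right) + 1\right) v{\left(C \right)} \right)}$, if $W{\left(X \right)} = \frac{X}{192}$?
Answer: $-14622$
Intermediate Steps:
$C = 2$ ($C = \sqrt{4} = 2$)
$v{\left(N \right)} = 2 N \left(-5 + N\right)$ ($v{\left(N \right)} = \left(-5 + N\right) 2 N = 2 N \left(-5 + N\right)$)
$W{\left(X \right)} = \frac{X}{192}$ ($W{\left(X \right)} = X \frac{1}{192} = \frac{X}{192}$)
$-14622 - W{\left(\left(\left(-1 + 0\right) + 1\right) v{\left(C \right)} \right)} = -14622 - \frac{\left(\left(-1 + 0\right) + 1\right) 2 \cdot 2 \left(-5 + 2\right)}{192} = -14622 - \frac{\left(-1 + 1\right) 2 \cdot 2 \left(-3\right)}{192} = -14622 - \frac{0 \left(-12\right)}{192} = -14622 - \frac{1}{192} \cdot 0 = -14622 - 0 = -14622 + 0 = -14622$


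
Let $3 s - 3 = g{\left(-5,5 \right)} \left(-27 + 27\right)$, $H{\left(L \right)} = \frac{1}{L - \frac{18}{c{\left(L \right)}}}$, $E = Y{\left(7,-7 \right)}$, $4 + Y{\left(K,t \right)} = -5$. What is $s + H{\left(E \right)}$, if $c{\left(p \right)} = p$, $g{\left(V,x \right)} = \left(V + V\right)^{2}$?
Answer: $\frac{6}{7} \approx 0.85714$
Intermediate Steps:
$Y{\left(K,t \right)} = -9$ ($Y{\left(K,t \right)} = -4 - 5 = -9$)
$E = -9$
$g{\left(V,x \right)} = 4 V^{2}$ ($g{\left(V,x \right)} = \left(2 V\right)^{2} = 4 V^{2}$)
$H{\left(L \right)} = \frac{1}{L - \frac{18}{L}}$
$s = 1$ ($s = 1 + \frac{4 \left(-5\right)^{2} \left(-27 + 27\right)}{3} = 1 + \frac{4 \cdot 25 \cdot 0}{3} = 1 + \frac{100 \cdot 0}{3} = 1 + \frac{1}{3} \cdot 0 = 1 + 0 = 1$)
$s + H{\left(E \right)} = 1 - \frac{9}{-18 + \left(-9\right)^{2}} = 1 - \frac{9}{-18 + 81} = 1 - \frac{9}{63} = 1 - \frac{1}{7} = \frac{6}{7}$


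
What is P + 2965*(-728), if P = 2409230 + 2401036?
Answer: 2651746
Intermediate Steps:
P = 4810266
P + 2965*(-728) = 4810266 + 2965*(-728) = 4810266 - 2158520 = 2651746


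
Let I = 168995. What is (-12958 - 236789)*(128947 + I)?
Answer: -74410120674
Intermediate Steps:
(-12958 - 236789)*(128947 + I) = (-12958 - 236789)*(128947 + 168995) = -249747*297942 = -74410120674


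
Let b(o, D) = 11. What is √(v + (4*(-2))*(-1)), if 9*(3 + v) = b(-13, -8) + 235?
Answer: √291/3 ≈ 5.6862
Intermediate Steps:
v = 73/3 (v = -3 + (11 + 235)/9 = -3 + (⅑)*246 = -3 + 82/3 = 73/3 ≈ 24.333)
√(v + (4*(-2))*(-1)) = √(73/3 + (4*(-2))*(-1)) = √(73/3 - 8*(-1)) = √(73/3 + 8) = √(97/3) = √291/3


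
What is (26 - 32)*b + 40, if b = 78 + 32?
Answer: -620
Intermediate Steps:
b = 110
(26 - 32)*b + 40 = (26 - 32)*110 + 40 = -6*110 + 40 = -660 + 40 = -620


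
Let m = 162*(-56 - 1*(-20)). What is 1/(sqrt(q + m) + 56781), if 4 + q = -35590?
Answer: 56781/3224123387 - I*sqrt(41426)/3224123387 ≈ 1.7611e-5 - 6.3128e-8*I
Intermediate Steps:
q = -35594 (q = -4 - 35590 = -35594)
m = -5832 (m = 162*(-56 + 20) = 162*(-36) = -5832)
1/(sqrt(q + m) + 56781) = 1/(sqrt(-35594 - 5832) + 56781) = 1/(sqrt(-41426) + 56781) = 1/(I*sqrt(41426) + 56781) = 1/(56781 + I*sqrt(41426))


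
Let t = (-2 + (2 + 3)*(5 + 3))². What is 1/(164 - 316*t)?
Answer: -1/456140 ≈ -2.1923e-6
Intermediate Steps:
t = 1444 (t = (-2 + 5*8)² = (-2 + 40)² = 38² = 1444)
1/(164 - 316*t) = 1/(164 - 316*1444) = 1/(164 - 456304) = 1/(-456140) = -1/456140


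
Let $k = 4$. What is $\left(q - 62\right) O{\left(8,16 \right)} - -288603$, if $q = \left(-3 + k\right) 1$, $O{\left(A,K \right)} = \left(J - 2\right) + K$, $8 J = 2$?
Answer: $\frac{1150935}{4} \approx 2.8773 \cdot 10^{5}$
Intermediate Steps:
$J = \frac{1}{4}$ ($J = \frac{1}{8} \cdot 2 = \frac{1}{4} \approx 0.25$)
$O{\left(A,K \right)} = - \frac{7}{4} + K$ ($O{\left(A,K \right)} = \left(\frac{1}{4} - 2\right) + K = - \frac{7}{4} + K$)
$q = 1$ ($q = \left(-3 + 4\right) 1 = 1 \cdot 1 = 1$)
$\left(q - 62\right) O{\left(8,16 \right)} - -288603 = \left(1 - 62\right) \left(- \frac{7}{4} + 16\right) - -288603 = \left(-61\right) \frac{57}{4} + 288603 = - \frac{3477}{4} + 288603 = \frac{1150935}{4}$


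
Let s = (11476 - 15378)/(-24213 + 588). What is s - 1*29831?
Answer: -704753473/23625 ≈ -29831.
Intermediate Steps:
s = 3902/23625 (s = -3902/(-23625) = -3902*(-1/23625) = 3902/23625 ≈ 0.16516)
s - 1*29831 = 3902/23625 - 1*29831 = 3902/23625 - 29831 = -704753473/23625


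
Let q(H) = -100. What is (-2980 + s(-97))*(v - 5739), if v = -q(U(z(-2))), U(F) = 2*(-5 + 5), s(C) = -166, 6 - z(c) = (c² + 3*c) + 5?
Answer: 17740294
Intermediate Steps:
z(c) = 1 - c² - 3*c (z(c) = 6 - ((c² + 3*c) + 5) = 6 - (5 + c² + 3*c) = 6 + (-5 - c² - 3*c) = 1 - c² - 3*c)
U(F) = 0 (U(F) = 2*0 = 0)
v = 100 (v = -1*(-100) = 100)
(-2980 + s(-97))*(v - 5739) = (-2980 - 166)*(100 - 5739) = -3146*(-5639) = 17740294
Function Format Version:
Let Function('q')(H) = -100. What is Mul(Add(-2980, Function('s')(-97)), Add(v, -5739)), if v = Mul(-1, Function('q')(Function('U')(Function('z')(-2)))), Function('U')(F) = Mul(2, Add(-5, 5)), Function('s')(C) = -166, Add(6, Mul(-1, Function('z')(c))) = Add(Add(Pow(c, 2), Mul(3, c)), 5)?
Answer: 17740294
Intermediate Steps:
Function('z')(c) = Add(1, Mul(-1, Pow(c, 2)), Mul(-3, c)) (Function('z')(c) = Add(6, Mul(-1, Add(Add(Pow(c, 2), Mul(3, c)), 5))) = Add(6, Mul(-1, Add(5, Pow(c, 2), Mul(3, c)))) = Add(6, Add(-5, Mul(-1, Pow(c, 2)), Mul(-3, c))) = Add(1, Mul(-1, Pow(c, 2)), Mul(-3, c)))
Function('U')(F) = 0 (Function('U')(F) = Mul(2, 0) = 0)
v = 100 (v = Mul(-1, -100) = 100)
Mul(Add(-2980, Function('s')(-97)), Add(v, -5739)) = Mul(Add(-2980, -166), Add(100, -5739)) = Mul(-3146, -5639) = 17740294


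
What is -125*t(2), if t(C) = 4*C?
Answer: -1000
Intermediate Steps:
-125*t(2) = -500*2 = -125*8 = -1000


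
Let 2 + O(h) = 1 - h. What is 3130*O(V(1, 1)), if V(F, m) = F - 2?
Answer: 0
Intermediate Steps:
V(F, m) = -2 + F
O(h) = -1 - h (O(h) = -2 + (1 - h) = -1 - h)
3130*O(V(1, 1)) = 3130*(-1 - (-2 + 1)) = 3130*(-1 - 1*(-1)) = 3130*(-1 + 1) = 3130*0 = 0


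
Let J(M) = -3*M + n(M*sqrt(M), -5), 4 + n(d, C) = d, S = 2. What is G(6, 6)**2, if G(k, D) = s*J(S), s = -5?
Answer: 2700 - 1000*sqrt(2) ≈ 1285.8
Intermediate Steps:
n(d, C) = -4 + d
J(M) = -4 + M**(3/2) - 3*M (J(M) = -3*M + (-4 + M*sqrt(M)) = -3*M + (-4 + M**(3/2)) = -4 + M**(3/2) - 3*M)
G(k, D) = 50 - 10*sqrt(2) (G(k, D) = -5*(-4 + 2**(3/2) - 3*2) = -5*(-4 + 2*sqrt(2) - 6) = -5*(-10 + 2*sqrt(2)) = 50 - 10*sqrt(2))
G(6, 6)**2 = (50 - 10*sqrt(2))**2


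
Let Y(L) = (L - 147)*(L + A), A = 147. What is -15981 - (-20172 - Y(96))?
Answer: -8202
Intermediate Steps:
Y(L) = (-147 + L)*(147 + L) (Y(L) = (L - 147)*(L + 147) = (-147 + L)*(147 + L))
-15981 - (-20172 - Y(96)) = -15981 - (-20172 - (-21609 + 96**2)) = -15981 - (-20172 - (-21609 + 9216)) = -15981 - (-20172 - 1*(-12393)) = -15981 - (-20172 + 12393) = -15981 - 1*(-7779) = -15981 + 7779 = -8202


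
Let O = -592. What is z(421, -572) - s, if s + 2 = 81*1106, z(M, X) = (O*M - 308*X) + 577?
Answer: -162063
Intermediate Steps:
z(M, X) = 577 - 592*M - 308*X (z(M, X) = (-592*M - 308*X) + 577 = 577 - 592*M - 308*X)
s = 89584 (s = -2 + 81*1106 = -2 + 89586 = 89584)
z(421, -572) - s = (577 - 592*421 - 308*(-572)) - 1*89584 = (577 - 249232 + 176176) - 89584 = -72479 - 89584 = -162063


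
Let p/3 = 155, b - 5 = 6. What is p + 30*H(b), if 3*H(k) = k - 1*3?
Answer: 545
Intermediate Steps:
b = 11 (b = 5 + 6 = 11)
p = 465 (p = 3*155 = 465)
H(k) = -1 + k/3 (H(k) = (k - 1*3)/3 = (k - 3)/3 = (-3 + k)/3 = -1 + k/3)
p + 30*H(b) = 465 + 30*(-1 + (⅓)*11) = 465 + 30*(-1 + 11/3) = 465 + 30*(8/3) = 465 + 80 = 545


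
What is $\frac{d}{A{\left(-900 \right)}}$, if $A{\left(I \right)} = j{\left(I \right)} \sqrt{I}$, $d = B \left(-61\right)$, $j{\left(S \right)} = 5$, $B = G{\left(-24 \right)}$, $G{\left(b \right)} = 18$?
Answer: $\frac{183 i}{25} \approx 7.32 i$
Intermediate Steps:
$B = 18$
$d = -1098$ ($d = 18 \left(-61\right) = -1098$)
$A{\left(I \right)} = 5 \sqrt{I}$
$\frac{d}{A{\left(-900 \right)}} = - \frac{1098}{5 \sqrt{-900}} = - \frac{1098}{5 \cdot 30 i} = - \frac{1098}{150 i} = - 1098 \left(- \frac{i}{150}\right) = \frac{183 i}{25}$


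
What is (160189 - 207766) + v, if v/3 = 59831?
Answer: 131916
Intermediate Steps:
v = 179493 (v = 3*59831 = 179493)
(160189 - 207766) + v = (160189 - 207766) + 179493 = -47577 + 179493 = 131916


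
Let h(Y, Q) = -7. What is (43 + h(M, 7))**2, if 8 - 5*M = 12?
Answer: 1296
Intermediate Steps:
M = -4/5 (M = 8/5 - 1/5*12 = 8/5 - 12/5 = -4/5 ≈ -0.80000)
(43 + h(M, 7))**2 = (43 - 7)**2 = 36**2 = 1296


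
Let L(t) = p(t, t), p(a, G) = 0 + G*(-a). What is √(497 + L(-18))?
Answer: √173 ≈ 13.153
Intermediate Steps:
p(a, G) = -G*a (p(a, G) = 0 - G*a = -G*a)
L(t) = -t² (L(t) = -t*t = -t²)
√(497 + L(-18)) = √(497 - 1*(-18)²) = √(497 - 1*324) = √(497 - 324) = √173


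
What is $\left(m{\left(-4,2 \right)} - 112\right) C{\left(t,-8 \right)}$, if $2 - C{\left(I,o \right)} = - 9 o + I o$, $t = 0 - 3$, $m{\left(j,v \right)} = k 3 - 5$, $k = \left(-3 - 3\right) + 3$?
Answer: $11844$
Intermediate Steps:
$k = -3$ ($k = -6 + 3 = -3$)
$m{\left(j,v \right)} = -14$ ($m{\left(j,v \right)} = \left(-3\right) 3 - 5 = -9 - 5 = -14$)
$t = -3$
$C{\left(I,o \right)} = 2 + 9 o - I o$ ($C{\left(I,o \right)} = 2 - \left(- 9 o + I o\right) = 2 + 9 o - I o$)
$\left(m{\left(-4,2 \right)} - 112\right) C{\left(t,-8 \right)} = \left(-14 - 112\right) \left(2 + 9 \left(-8\right) - \left(-3\right) \left(-8\right)\right) = - 126 \left(2 - 72 - 24\right) = \left(-126\right) \left(-94\right) = 11844$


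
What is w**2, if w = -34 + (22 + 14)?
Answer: 4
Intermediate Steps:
w = 2 (w = -34 + 36 = 2)
w**2 = 2**2 = 4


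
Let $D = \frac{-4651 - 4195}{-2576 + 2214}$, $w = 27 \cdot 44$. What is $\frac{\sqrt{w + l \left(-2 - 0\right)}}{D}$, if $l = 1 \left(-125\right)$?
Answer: $\frac{181 \sqrt{1438}}{4423} \approx 1.5518$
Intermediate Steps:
$l = -125$
$w = 1188$
$D = \frac{4423}{181}$ ($D = - \frac{8846}{-362} = \left(-8846\right) \left(- \frac{1}{362}\right) = \frac{4423}{181} \approx 24.436$)
$\frac{\sqrt{w + l \left(-2 - 0\right)}}{D} = \frac{\sqrt{1188 - 125 \left(-2 - 0\right)}}{\frac{4423}{181}} = \sqrt{1188 - 125 \left(-2 + 0\right)} \frac{181}{4423} = \sqrt{1188 - -250} \cdot \frac{181}{4423} = \sqrt{1188 + 250} \cdot \frac{181}{4423} = \sqrt{1438} \cdot \frac{181}{4423} = \frac{181 \sqrt{1438}}{4423}$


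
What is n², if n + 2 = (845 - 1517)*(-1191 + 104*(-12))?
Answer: 2686340668036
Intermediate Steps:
n = 1639006 (n = -2 + (845 - 1517)*(-1191 + 104*(-12)) = -2 - 672*(-1191 - 1248) = -2 - 672*(-2439) = -2 + 1639008 = 1639006)
n² = 1639006² = 2686340668036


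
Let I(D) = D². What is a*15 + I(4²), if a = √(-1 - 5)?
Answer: 256 + 15*I*√6 ≈ 256.0 + 36.742*I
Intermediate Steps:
a = I*√6 (a = √(-6) = I*√6 ≈ 2.4495*I)
a*15 + I(4²) = (I*√6)*15 + (4²)² = 15*I*√6 + 16² = 15*I*√6 + 256 = 256 + 15*I*√6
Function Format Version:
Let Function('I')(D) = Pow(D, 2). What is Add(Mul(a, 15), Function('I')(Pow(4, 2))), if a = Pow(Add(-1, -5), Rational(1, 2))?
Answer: Add(256, Mul(15, I, Pow(6, Rational(1, 2)))) ≈ Add(256.00, Mul(36.742, I))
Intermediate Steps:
a = Mul(I, Pow(6, Rational(1, 2))) (a = Pow(-6, Rational(1, 2)) = Mul(I, Pow(6, Rational(1, 2))) ≈ Mul(2.4495, I))
Add(Mul(a, 15), Function('I')(Pow(4, 2))) = Add(Mul(Mul(I, Pow(6, Rational(1, 2))), 15), Pow(Pow(4, 2), 2)) = Add(Mul(15, I, Pow(6, Rational(1, 2))), Pow(16, 2)) = Add(Mul(15, I, Pow(6, Rational(1, 2))), 256) = Add(256, Mul(15, I, Pow(6, Rational(1, 2))))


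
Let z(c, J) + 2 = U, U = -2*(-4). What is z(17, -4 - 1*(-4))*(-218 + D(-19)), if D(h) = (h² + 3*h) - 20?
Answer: 396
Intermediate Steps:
U = 8
z(c, J) = 6 (z(c, J) = -2 + 8 = 6)
D(h) = -20 + h² + 3*h
z(17, -4 - 1*(-4))*(-218 + D(-19)) = 6*(-218 + (-20 + (-19)² + 3*(-19))) = 6*(-218 + (-20 + 361 - 57)) = 6*(-218 + 284) = 6*66 = 396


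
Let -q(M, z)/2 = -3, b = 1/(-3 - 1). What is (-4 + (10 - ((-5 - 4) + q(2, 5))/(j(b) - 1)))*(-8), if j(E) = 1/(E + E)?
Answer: -40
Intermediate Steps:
b = -¼ (b = 1/(-4) = -¼ ≈ -0.25000)
q(M, z) = 6 (q(M, z) = -2*(-3) = 6)
j(E) = 1/(2*E)
(-4 + (10 - ((-5 - 4) + q(2, 5))/(j(b) - 1)))*(-8) = (-4 + (10 - ((-5 - 4) + 6)/(1/(2*(-¼)) - 1)))*(-8) = (-4 + (10 - (-9 + 6)/((½)*(-4) - 1)))*(-8) = (-4 + (10 - (-3)/(-2 - 1)))*(-8) = (-4 + (10 - (-3)/(-3)))*(-8) = (-4 + (10 - (-3)*(-1)/3))*(-8) = (-4 + (10 - 1*1))*(-8) = (-4 + (10 - 1))*(-8) = (-4 + 9)*(-8) = 5*(-8) = -40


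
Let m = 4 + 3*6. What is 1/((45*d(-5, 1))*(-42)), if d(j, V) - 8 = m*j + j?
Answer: 1/202230 ≈ 4.9449e-6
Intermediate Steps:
m = 22 (m = 4 + 18 = 22)
d(j, V) = 8 + 23*j (d(j, V) = 8 + (22*j + j) = 8 + 23*j)
1/((45*d(-5, 1))*(-42)) = 1/((45*(8 + 23*(-5)))*(-42)) = 1/((45*(8 - 115))*(-42)) = 1/((45*(-107))*(-42)) = 1/(-4815*(-42)) = 1/202230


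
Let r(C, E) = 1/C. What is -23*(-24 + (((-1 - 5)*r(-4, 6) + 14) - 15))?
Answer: 1081/2 ≈ 540.50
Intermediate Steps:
-23*(-24 + (((-1 - 5)*r(-4, 6) + 14) - 15)) = -23*(-24 + (((-1 - 5)/(-4) + 14) - 15)) = -23*(-24 + ((-6*(-1/4) + 14) - 15)) = -23*(-24 + ((3/2 + 14) - 15)) = -23*(-24 + (31/2 - 15)) = -23*(-24 + 1/2) = -23*(-47/2) = 1081/2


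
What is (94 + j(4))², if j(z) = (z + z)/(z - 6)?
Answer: 8100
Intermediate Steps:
j(z) = 2*z/(-6 + z) (j(z) = (2*z)/(-6 + z) = 2*z/(-6 + z))
(94 + j(4))² = (94 + 2*4/(-6 + 4))² = (94 + 2*4/(-2))² = (94 + 2*4*(-½))² = (94 - 4)² = 90² = 8100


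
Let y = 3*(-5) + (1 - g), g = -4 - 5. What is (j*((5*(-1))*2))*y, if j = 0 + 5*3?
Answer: 750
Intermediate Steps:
g = -9
j = 15 (j = 0 + 15 = 15)
y = -5 (y = 3*(-5) + (1 - 1*(-9)) = -15 + (1 + 9) = -15 + 10 = -5)
(j*((5*(-1))*2))*y = (15*((5*(-1))*2))*(-5) = (15*(-5*2))*(-5) = (15*(-10))*(-5) = -150*(-5) = 750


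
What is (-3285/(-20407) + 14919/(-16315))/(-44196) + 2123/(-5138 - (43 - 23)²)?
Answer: -788354539289/2056571646285 ≈ -0.38333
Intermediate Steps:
(-3285/(-20407) + 14919/(-16315))/(-44196) + 2123/(-5138 - (43 - 23)²) = (-3285*(-1/20407) + 14919*(-1/16315))*(-1/44196) + 2123/(-5138 - 1*20²) = (3285/20407 - 14919/16315)*(-1/44196) + 2123/(-5138 - 1*400) = -250857258/332940205*(-1/44196) + 2123/(-5138 - 400) = 329209/19310531890 + 2123/(-5538) = 329209/19310531890 + 2123*(-1/5538) = 329209/19310531890 - 2123/5538 = -788354539289/2056571646285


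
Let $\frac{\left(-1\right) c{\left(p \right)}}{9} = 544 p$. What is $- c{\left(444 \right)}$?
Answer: $2173824$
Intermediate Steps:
$c{\left(p \right)} = - 4896 p$ ($c{\left(p \right)} = - 9 \cdot 544 p = - 4896 p$)
$- c{\left(444 \right)} = - \left(-4896\right) 444 = \left(-1\right) \left(-2173824\right) = 2173824$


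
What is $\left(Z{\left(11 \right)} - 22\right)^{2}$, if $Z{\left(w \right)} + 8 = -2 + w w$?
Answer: $7921$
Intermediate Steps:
$Z{\left(w \right)} = -10 + w^{2}$ ($Z{\left(w \right)} = -8 + \left(-2 + w w\right) = -8 + \left(-2 + w^{2}\right) = -10 + w^{2}$)
$\left(Z{\left(11 \right)} - 22\right)^{2} = \left(\left(-10 + 11^{2}\right) - 22\right)^{2} = \left(\left(-10 + 121\right) - 22\right)^{2} = \left(111 - 22\right)^{2} = 89^{2} = 7921$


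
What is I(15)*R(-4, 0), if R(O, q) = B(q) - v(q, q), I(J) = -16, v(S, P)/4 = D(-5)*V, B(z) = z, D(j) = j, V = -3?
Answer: 960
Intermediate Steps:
v(S, P) = 60 (v(S, P) = 4*(-5*(-3)) = 4*15 = 60)
R(O, q) = -60 + q (R(O, q) = q - 1*60 = q - 60 = -60 + q)
I(15)*R(-4, 0) = -16*(-60 + 0) = -16*(-60) = 960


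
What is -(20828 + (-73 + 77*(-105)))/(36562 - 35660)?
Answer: -6335/451 ≈ -14.047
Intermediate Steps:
-(20828 + (-73 + 77*(-105)))/(36562 - 35660) = -(20828 + (-73 - 8085))/902 = -(20828 - 8158)/902 = -12670/902 = -1*6335/451 = -6335/451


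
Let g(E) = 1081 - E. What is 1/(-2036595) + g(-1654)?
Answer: 5570087324/2036595 ≈ 2735.0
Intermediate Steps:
1/(-2036595) + g(-1654) = 1/(-2036595) + (1081 - 1*(-1654)) = -1/2036595 + (1081 + 1654) = -1/2036595 + 2735 = 5570087324/2036595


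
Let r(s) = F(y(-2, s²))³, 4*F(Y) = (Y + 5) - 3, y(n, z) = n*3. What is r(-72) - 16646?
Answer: -16647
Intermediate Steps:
y(n, z) = 3*n
F(Y) = ½ + Y/4 (F(Y) = ((Y + 5) - 3)/4 = ((5 + Y) - 3)/4 = (2 + Y)/4 = ½ + Y/4)
r(s) = -1 (r(s) = (½ + (3*(-2))/4)³ = (½ + (¼)*(-6))³ = (½ - 3/2)³ = (-1)³ = -1)
r(-72) - 16646 = -1 - 16646 = -16647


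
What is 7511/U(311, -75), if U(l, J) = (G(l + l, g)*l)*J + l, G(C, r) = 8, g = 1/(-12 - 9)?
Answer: -7511/186289 ≈ -0.040319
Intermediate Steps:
g = -1/21 (g = 1/(-21) = -1/21 ≈ -0.047619)
U(l, J) = l + 8*J*l (U(l, J) = (8*l)*J + l = 8*J*l + l = l + 8*J*l)
7511/U(311, -75) = 7511/((311*(1 + 8*(-75)))) = 7511/((311*(1 - 600))) = 7511/((311*(-599))) = 7511/(-186289) = 7511*(-1/186289) = -7511/186289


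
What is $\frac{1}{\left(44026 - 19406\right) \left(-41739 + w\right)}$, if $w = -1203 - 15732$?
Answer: $- \frac{1}{1444553880} \approx -6.9226 \cdot 10^{-10}$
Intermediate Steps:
$w = -16935$
$\frac{1}{\left(44026 - 19406\right) \left(-41739 + w\right)} = \frac{1}{\left(44026 - 19406\right) \left(-41739 - 16935\right)} = \frac{1}{24620 \left(-58674\right)} = \frac{1}{-1444553880} = - \frac{1}{1444553880}$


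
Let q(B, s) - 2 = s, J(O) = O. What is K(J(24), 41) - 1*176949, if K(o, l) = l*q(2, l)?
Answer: -175186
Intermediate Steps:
q(B, s) = 2 + s
K(o, l) = l*(2 + l)
K(J(24), 41) - 1*176949 = 41*(2 + 41) - 1*176949 = 41*43 - 176949 = 1763 - 176949 = -175186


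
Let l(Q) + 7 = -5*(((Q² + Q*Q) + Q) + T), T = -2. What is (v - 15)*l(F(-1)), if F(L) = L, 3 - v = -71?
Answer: -118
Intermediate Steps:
v = 74 (v = 3 - 1*(-71) = 3 + 71 = 74)
l(Q) = 3 - 10*Q² - 5*Q (l(Q) = -7 - 5*(((Q² + Q*Q) + Q) - 2) = -7 - 5*(((Q² + Q²) + Q) - 2) = -7 - 5*((2*Q² + Q) - 2) = -7 - 5*((Q + 2*Q²) - 2) = -7 - 5*(-2 + Q + 2*Q²) = -7 + (10 - 10*Q² - 5*Q) = 3 - 10*Q² - 5*Q)
(v - 15)*l(F(-1)) = (74 - 15)*(3 - 10*(-1)² - 5*(-1)) = 59*(3 - 10*1 + 5) = 59*(3 - 10 + 5) = 59*(-2) = -118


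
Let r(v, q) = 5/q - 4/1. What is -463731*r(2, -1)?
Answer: 4173579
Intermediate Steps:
r(v, q) = -4 + 5/q (r(v, q) = 5/q - 4*1 = 5/q - 4 = -4 + 5/q)
-463731*r(2, -1) = -463731*(-4 + 5/(-1)) = -463731*(-4 + 5*(-1)) = -463731*(-4 - 5) = -463731*(-9) = 4173579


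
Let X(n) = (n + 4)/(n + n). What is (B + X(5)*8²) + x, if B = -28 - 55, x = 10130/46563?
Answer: -5862851/232815 ≈ -25.182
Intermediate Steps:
X(n) = (4 + n)/(2*n) (X(n) = (4 + n)/((2*n)) = (4 + n)*(1/(2*n)) = (4 + n)/(2*n))
x = 10130/46563 (x = 10130*(1/46563) = 10130/46563 ≈ 0.21755)
B = -83
(B + X(5)*8²) + x = (-83 + ((½)*(4 + 5)/5)*8²) + 10130/46563 = (-83 + ((½)*(⅕)*9)*64) + 10130/46563 = (-83 + (9/10)*64) + 10130/46563 = (-83 + 288/5) + 10130/46563 = -127/5 + 10130/46563 = -5862851/232815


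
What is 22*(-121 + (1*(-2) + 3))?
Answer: -2640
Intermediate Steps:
22*(-121 + (1*(-2) + 3)) = 22*(-121 + (-2 + 3)) = 22*(-121 + 1) = 22*(-120) = -2640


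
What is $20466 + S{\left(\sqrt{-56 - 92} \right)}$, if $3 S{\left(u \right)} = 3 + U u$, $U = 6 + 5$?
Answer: $20467 + \frac{22 i \sqrt{37}}{3} \approx 20467.0 + 44.607 i$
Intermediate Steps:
$U = 11$
$S{\left(u \right)} = 1 + \frac{11 u}{3}$ ($S{\left(u \right)} = \frac{3 + 11 u}{3} = 1 + \frac{11 u}{3}$)
$20466 + S{\left(\sqrt{-56 - 92} \right)} = 20466 + \left(1 + \frac{11 \sqrt{-56 - 92}}{3}\right) = 20466 + \left(1 + \frac{11 \sqrt{-148}}{3}\right) = 20466 + \left(1 + \frac{11 \cdot 2 i \sqrt{37}}{3}\right) = 20466 + \left(1 + \frac{22 i \sqrt{37}}{3}\right) = 20467 + \frac{22 i \sqrt{37}}{3}$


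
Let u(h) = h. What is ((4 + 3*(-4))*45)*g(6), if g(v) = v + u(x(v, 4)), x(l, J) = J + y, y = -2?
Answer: -2880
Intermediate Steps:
x(l, J) = -2 + J (x(l, J) = J - 2 = -2 + J)
g(v) = 2 + v (g(v) = v + (-2 + 4) = v + 2 = 2 + v)
((4 + 3*(-4))*45)*g(6) = ((4 + 3*(-4))*45)*(2 + 6) = ((4 - 12)*45)*8 = -8*45*8 = -360*8 = -2880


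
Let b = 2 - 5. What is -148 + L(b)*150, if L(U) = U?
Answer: -598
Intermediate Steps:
b = -3
-148 + L(b)*150 = -148 - 3*150 = -148 - 450 = -598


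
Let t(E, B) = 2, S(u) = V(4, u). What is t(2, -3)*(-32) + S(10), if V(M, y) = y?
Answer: -54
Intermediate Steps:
S(u) = u
t(2, -3)*(-32) + S(10) = 2*(-32) + 10 = -64 + 10 = -54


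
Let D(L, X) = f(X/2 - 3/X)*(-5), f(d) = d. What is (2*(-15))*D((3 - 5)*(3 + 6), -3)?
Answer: -75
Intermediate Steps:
D(L, X) = 15/X - 5*X/2 (D(L, X) = (X/2 - 3/X)*(-5) = 15/X - 5*X/2)
(2*(-15))*D((3 - 5)*(3 + 6), -3) = (2*(-15))*(15/(-3) - 5/2*(-3)) = -30*(15*(-1/3) + 15/2) = -30*(-5 + 15/2) = -30*5/2 = -75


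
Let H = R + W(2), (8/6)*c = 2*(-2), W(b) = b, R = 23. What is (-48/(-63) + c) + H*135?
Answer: 70828/21 ≈ 3372.8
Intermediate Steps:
c = -3 (c = 3*(2*(-2))/4 = (¾)*(-4) = -3)
H = 25 (H = 23 + 2 = 25)
(-48/(-63) + c) + H*135 = (-48/(-63) - 3) + 25*135 = (-48*(-1/63) - 3) + 3375 = (16/21 - 3) + 3375 = -47/21 + 3375 = 70828/21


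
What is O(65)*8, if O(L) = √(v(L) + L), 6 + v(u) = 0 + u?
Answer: 16*√31 ≈ 89.084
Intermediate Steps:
v(u) = -6 + u (v(u) = -6 + (0 + u) = -6 + u)
O(L) = √(-6 + 2*L) (O(L) = √((-6 + L) + L) = √(-6 + 2*L))
O(65)*8 = √(-6 + 2*65)*8 = √(-6 + 130)*8 = √124*8 = (2*√31)*8 = 16*√31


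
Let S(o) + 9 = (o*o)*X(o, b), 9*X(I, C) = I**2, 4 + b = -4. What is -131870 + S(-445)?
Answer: 39212713714/9 ≈ 4.3570e+9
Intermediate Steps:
b = -8 (b = -4 - 4 = -8)
X(I, C) = I**2/9
S(o) = -9 + o**4/9 (S(o) = -9 + (o*o)*(o**2/9) = -9 + o**2*(o**2/9) = -9 + o**4/9)
-131870 + S(-445) = -131870 + (-9 + (1/9)*(-445)**4) = -131870 + (-9 + (1/9)*39213900625) = -131870 + (-9 + 39213900625/9) = -131870 + 39213900544/9 = 39212713714/9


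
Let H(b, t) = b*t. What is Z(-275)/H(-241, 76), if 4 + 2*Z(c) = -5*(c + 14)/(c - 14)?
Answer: 2461/10586648 ≈ 0.00023246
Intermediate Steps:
Z(c) = -2 - 5*(14 + c)/(2*(-14 + c)) (Z(c) = -2 + (-5*(c + 14)/(c - 14))/2 = -2 + (-5*(14 + c)/(-14 + c))/2 = -2 - 5*(14 + c)/(2*(-14 + c)))
Z(-275)/H(-241, 76) = ((-14 - 9*(-275))/(2*(-14 - 275)))/((-241*76)) = ((1/2)*(-14 + 2475)/(-289))/(-18316) = ((1/2)*(-1/289)*2461)*(-1/18316) = -2461/578*(-1/18316) = 2461/10586648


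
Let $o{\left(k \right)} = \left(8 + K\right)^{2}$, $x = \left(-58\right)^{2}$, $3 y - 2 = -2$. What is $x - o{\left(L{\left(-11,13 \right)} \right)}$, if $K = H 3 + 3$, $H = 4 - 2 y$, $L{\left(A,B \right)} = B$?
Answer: $2835$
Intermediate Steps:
$y = 0$ ($y = \frac{2}{3} + \frac{1}{3} \left(-2\right) = \frac{2}{3} - \frac{2}{3} = 0$)
$H = 4$ ($H = 4 - 0 = 4 + 0 = 4$)
$x = 3364$
$K = 15$ ($K = 4 \cdot 3 + 3 = 12 + 3 = 15$)
$o{\left(k \right)} = 529$ ($o{\left(k \right)} = \left(8 + 15\right)^{2} = 23^{2} = 529$)
$x - o{\left(L{\left(-11,13 \right)} \right)} = 3364 - 529 = 2835$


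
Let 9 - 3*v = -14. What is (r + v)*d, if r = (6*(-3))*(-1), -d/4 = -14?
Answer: 4312/3 ≈ 1437.3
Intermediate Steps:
d = 56 (d = -4*(-14) = 56)
v = 23/3 (v = 3 - ⅓*(-14) = 3 + 14/3 = 23/3 ≈ 7.6667)
r = 18 (r = -18*(-1) = 18)
(r + v)*d = (18 + 23/3)*56 = (77/3)*56 = 4312/3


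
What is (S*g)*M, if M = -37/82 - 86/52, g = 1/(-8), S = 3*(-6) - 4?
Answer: -6171/1066 ≈ -5.7889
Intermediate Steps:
S = -22 (S = -18 - 4 = -22)
g = -⅛ ≈ -0.12500
M = -1122/533 (M = -37*1/82 - 86*1/52 = -37/82 - 43/26 = -1122/533 ≈ -2.1051)
(S*g)*M = -22*(-⅛)*(-1122/533) = (11/4)*(-1122/533) = -6171/1066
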